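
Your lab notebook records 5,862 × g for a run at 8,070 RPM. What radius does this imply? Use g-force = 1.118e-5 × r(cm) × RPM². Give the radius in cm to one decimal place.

5862 = 1.118 × 10⁻⁵ × r × (8070)²
r = 5862 / (1.118 × 10⁻⁵ × 65,124,900) = 5862 / 728.0964 ≈ 8.051 cm

8.1 cm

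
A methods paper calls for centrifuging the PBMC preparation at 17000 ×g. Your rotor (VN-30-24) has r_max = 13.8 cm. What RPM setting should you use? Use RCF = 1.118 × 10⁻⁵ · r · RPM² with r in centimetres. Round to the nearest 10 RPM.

≈ 10500 RPM

RCF = 1.118 × 10⁻⁵ × r × N²
17,000 = 1.118 × 10⁻⁵ × 13.8 × N²
N² = 17,000 / (15.4284 × 10⁻⁵) = 110,186,409
N ≈ √110,186,409 ≈ 10,497.0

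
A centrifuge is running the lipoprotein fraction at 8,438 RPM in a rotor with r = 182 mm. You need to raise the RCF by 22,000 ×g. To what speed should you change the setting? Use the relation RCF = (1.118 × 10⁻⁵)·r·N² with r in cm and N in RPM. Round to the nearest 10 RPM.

r = 182 mm = 18.2 cm
Current RCF = 1.118 × 10⁻⁵ × 18.2 × (8438)² = 1.118 × 10⁻⁵ × 18.2 × 71,199,844 ≈ 14,487.5 × g
Target RCF = 14,487.5 + 22,000 = 36,487.5 × g
N² = 36,487.5 / (20.3476 × 10⁻⁵) = 179,320,903
N ≈ √179,320,903 ≈ 13,391.1

N₂ ≈ 13390 RPM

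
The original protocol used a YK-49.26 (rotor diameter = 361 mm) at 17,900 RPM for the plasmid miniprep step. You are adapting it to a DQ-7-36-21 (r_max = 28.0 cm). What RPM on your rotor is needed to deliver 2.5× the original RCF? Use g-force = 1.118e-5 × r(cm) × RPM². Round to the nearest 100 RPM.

22700 RPM

Original rotor: r = 361 mm / 2 = 180.5 mm = 18.05 cm
RCF_original = 1.118 × 10⁻⁵ × 18.05 × (17900)² = 1.118 × 10⁻⁵ × 18.05 × 320,410,000 ≈ 64,658.4 × g
Target RCF = 2.5 × 64,658.4 ≈ 161,646 × g
161,646 = 1.118 × 10⁻⁵ × 28 × N²
N² = 161,646 / (31.304 × 10⁻⁵) = 516,374,904
N ≈ √516,374,904 ≈ 22,723.9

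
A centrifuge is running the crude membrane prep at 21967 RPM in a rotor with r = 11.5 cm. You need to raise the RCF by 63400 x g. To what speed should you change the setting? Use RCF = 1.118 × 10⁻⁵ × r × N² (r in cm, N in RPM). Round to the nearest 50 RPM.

≈ 31250 RPM

Current RCF = 1.118 × 10⁻⁵ × 11.5 × (21967)² = 1.118 × 10⁻⁵ × 11.5 × 482,549,089 ≈ 62,041.3 × g
Target RCF = 62,041.3 + 63,400 = 125,441.3 × g
N² = 125,441.3 / (12.857 × 10⁻⁵) = 975,665,396
N ≈ √975,665,396 ≈ 31,235.6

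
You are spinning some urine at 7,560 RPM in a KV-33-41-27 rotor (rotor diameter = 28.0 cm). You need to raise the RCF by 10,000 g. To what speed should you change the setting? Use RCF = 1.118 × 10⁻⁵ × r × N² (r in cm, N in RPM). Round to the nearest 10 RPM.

r = 28.0 / 2 = 14 cm
Current RCF = 1.118 × 10⁻⁵ × 14 × (7560)² = 1.118 × 10⁻⁵ × 14 × 57,153,600 ≈ 8,945.7 × g
Target RCF = 8,945.7 + 10,000 = 18,945.7 × g
N² = 18,945.7 / (15.652 × 10⁻⁵) = 121,043,317
N ≈ √121,043,317 ≈ 11,002.0

N₂ ≈ 11000 RPM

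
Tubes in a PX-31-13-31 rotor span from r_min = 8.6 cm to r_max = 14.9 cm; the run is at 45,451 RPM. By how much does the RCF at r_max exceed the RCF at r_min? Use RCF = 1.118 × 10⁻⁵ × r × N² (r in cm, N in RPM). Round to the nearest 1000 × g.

146000 ×g

ΔRCF = 1.118 × 10⁻⁵ × (r_max − r_min) × N² = 1.118 × 10⁻⁵ × 6.3 × 2,065,793,401 ≈ 145,502.1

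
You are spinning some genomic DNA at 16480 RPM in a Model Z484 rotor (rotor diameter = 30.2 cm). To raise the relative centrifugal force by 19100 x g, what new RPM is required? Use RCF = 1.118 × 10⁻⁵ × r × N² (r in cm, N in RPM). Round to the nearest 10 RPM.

N₂ ≈ 19610 RPM

r = 30.2 / 2 = 15.1 cm
Current RCF = 1.118 × 10⁻⁵ × 15.1 × (16480)² = 1.118 × 10⁻⁵ × 15.1 × 271,590,400 ≈ 45,849.3 × g
Target RCF = 45,849.3 + 19,100 = 64,949.3 × g
N² = 64,949.3 / (16.8818 × 10⁻⁵) = 384,729,709
N ≈ √384,729,709 ≈ 19,614.5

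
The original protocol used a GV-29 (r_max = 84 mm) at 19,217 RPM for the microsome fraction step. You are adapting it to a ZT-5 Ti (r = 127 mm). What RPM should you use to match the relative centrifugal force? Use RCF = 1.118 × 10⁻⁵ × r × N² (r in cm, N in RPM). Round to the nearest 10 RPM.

Original rotor: r = 84 mm = 8.4 cm
RCF_original = 1.118 × 10⁻⁵ × 8.4 × (19217)² = 1.118 × 10⁻⁵ × 8.4 × 369,293,089 ≈ 34,681.1 × g
Your rotor: r = 127 mm = 12.7 cm
34,681.1 = 1.118 × 10⁻⁵ × 12.7 × N²
N² = 34,681.1 / (14.1986 × 10⁻⁵) = 244,257,180
N ≈ √244,257,180 ≈ 15,628.7

≈ 15630 RPM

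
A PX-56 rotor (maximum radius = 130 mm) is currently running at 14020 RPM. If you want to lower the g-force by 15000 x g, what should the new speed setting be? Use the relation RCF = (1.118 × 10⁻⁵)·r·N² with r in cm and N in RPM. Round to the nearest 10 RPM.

r = 130 mm = 13.0 cm
Current RCF = 1.118 × 10⁻⁵ × 13 × (14020)² = 1.118 × 10⁻⁵ × 13 × 196,560,400 ≈ 28,568.1 × g
Target RCF = 28,568.1 − 15,000 = 13,568.1 × g
N² = 13,568.1 / (14.534 × 10⁻⁵) = 93,354,204
N ≈ √93,354,204 ≈ 9,662.0

9660 RPM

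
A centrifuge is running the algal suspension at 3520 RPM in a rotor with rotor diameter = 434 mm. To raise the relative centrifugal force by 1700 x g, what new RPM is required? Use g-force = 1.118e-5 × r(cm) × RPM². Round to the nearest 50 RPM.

≈ 4400 RPM

r = 434 mm / 2 = 217 mm = 21.7 cm
Current RCF = 1.118 × 10⁻⁵ × 21.7 × (3520)² = 1.118 × 10⁻⁵ × 21.7 × 12,390,400 ≈ 3,006 × g
Target RCF = 3,006 + 1,700 = 4,706 × g
N² = 4,706 / (24.2606 × 10⁻⁵) = 19,397,707
N ≈ √19,397,707 ≈ 4,404.3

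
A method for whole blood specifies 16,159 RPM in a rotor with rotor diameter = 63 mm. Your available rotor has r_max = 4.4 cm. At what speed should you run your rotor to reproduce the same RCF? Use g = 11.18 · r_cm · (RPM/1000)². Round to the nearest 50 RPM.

≈ 13650 RPM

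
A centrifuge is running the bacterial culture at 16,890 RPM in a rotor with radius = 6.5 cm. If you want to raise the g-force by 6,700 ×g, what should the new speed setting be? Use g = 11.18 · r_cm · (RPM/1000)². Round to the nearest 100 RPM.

Current RCF = 11.18 × 6.5 × (16.89)² = 11.18 × 6.5 × 285.2721 ≈ 20,730.7 × g
Target RCF = 20,730.7 + 6,700 = 27,430.7 × g
(N/1000)² = 27,430.7 / 72.67 = 377.4694
N = 1000 × √377.4694 ≈ 19,428.6

19400 RPM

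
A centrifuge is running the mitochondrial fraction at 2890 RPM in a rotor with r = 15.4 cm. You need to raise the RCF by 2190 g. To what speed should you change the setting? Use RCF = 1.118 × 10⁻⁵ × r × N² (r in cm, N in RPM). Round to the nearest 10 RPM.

N₂ ≈ 4590 RPM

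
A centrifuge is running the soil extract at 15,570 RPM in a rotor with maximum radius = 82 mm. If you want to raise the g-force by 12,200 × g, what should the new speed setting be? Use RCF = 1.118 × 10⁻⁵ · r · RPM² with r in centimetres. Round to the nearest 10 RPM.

r = 82 mm = 8.2 cm
Current RCF = 1.118 × 10⁻⁵ × 8.2 × (15570)² = 1.118 × 10⁻⁵ × 8.2 × 242,424,900 ≈ 22,224.5 × g
Target RCF = 22,224.5 + 12,200 = 34,424.5 × g
N² = 34,424.5 / (9.1676 × 10⁻⁵) = 375,501,767
N ≈ √375,501,767 ≈ 19,377.9

N₂ ≈ 19380 RPM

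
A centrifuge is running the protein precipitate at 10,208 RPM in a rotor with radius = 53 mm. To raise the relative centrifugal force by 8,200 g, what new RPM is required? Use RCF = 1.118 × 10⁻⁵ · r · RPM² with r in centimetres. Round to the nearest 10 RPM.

r = 53 mm = 5.3 cm
Current RCF = 1.118 × 10⁻⁵ × 5.3 × (10208)² = 1.118 × 10⁻⁵ × 5.3 × 104,203,264 ≈ 6,174.5 × g
Target RCF = 6,174.5 + 8,200 = 14,374.5 × g
N² = 14,374.5 / (5.9254 × 10⁻⁵) = 242,591,217
N ≈ √242,591,217 ≈ 15,575.3

≈ 15580 RPM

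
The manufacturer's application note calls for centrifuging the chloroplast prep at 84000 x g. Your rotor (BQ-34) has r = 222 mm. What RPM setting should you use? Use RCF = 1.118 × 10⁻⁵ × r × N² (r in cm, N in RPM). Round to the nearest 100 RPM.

18400 RPM

r = 222 mm = 22.2 cm
RCF = 1.118 × 10⁻⁵ × r × N²
84,000 = 1.118 × 10⁻⁵ × 22.2 × N²
N² = 84,000 / (24.8196 × 10⁻⁵) = 338,442,199
N ≈ √338,442,199 ≈ 18,396.8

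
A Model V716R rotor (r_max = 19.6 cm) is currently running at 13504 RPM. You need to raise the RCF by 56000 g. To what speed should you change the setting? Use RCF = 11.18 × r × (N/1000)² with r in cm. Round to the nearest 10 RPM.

20930 RPM

Current RCF = 11.18 × 19.6 × (13.504)² = 11.18 × 19.6 × 182.358016 ≈ 39,959.7 × g
Target RCF = 39,959.7 + 56,000 = 95,959.7 × g
(N/1000)² = 95,959.7 / 219.128 = 437.9162
N = 1000 × √437.9162 ≈ 20,926.4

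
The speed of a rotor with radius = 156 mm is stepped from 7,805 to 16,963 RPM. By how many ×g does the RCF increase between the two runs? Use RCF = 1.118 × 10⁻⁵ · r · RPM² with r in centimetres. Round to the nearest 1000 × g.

r = 156 mm = 15.6 cm
RCF₁ = 1.118 × 10⁻⁵ × 15.6 × (7805)² = 1.118 × 10⁻⁵ × 15.6 × 60,918,025 ≈ 10,624.6 × g
RCF₂ = 1.118 × 10⁻⁵ × 15.6 × (16963)² = 1.118 × 10⁻⁵ × 15.6 × 287,743,369 ≈ 50,184.7 × g
Increase = 50,184.7 − 10,624.6 = 39,560.1

≈ 40000 ×g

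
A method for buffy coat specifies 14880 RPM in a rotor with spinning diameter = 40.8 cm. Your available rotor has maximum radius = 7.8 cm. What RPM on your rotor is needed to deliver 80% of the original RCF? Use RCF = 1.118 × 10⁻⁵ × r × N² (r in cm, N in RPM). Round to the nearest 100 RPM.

Original rotor: r = 40.8 / 2 = 20.4 cm
RCF_original = 1.118 × 10⁻⁵ × 20.4 × (14880)² = 1.118 × 10⁻⁵ × 20.4 × 221,414,400 ≈ 50,498.4 × g
Target RCF = 0.8 × 50,498.4 ≈ 40,398.7 × g
40,398.7 = 1.118 × 10⁻⁵ × 7.8 × N²
N² = 40,398.7 / (8.7204 × 10⁻⁵) = 463,266,593
N ≈ √463,266,593 ≈ 21,523.6

21500 RPM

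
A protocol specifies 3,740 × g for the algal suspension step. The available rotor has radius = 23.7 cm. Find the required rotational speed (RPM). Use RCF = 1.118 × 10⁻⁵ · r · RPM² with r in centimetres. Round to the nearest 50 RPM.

RCF = 1.118 × 10⁻⁵ × r × N²
3,740 = 1.118 × 10⁻⁵ × 23.7 × N²
N² = 3,740 / (26.4966 × 10⁻⁵) = 14,115,019
N ≈ √14,115,019 ≈ 3,757.0

N ≈ 3750 RPM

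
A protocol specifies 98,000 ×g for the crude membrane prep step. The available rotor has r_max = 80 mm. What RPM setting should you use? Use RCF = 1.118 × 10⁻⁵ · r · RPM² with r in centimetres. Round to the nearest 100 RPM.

33100 RPM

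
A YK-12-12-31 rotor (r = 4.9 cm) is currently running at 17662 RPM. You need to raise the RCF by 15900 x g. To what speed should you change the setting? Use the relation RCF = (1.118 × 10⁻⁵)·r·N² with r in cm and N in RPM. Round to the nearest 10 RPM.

Current RCF = 1.118 × 10⁻⁵ × 4.9 × (17662)² = 1.118 × 10⁻⁵ × 4.9 × 311,946,244 ≈ 17,089 × g
Target RCF = 17,089 + 15,900 = 32,989 × g
N² = 32,989 / (5.4782 × 10⁻⁵) = 602,186,850
N ≈ √602,186,850 ≈ 24,539.5

N₂ ≈ 24540 RPM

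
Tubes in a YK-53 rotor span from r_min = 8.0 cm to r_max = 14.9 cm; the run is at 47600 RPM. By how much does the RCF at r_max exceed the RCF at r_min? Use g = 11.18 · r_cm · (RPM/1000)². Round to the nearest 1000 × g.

≈ 175000 g

RCF_max = 11.18 × 14.9 × (47.6)² = 11.18 × 14.9 × 2,265.76 ≈ 377,434.8 × g
RCF_min = 11.18 × 8 × (47.6)² = 11.18 × 8 × 2,265.76 ≈ 202,649.6 × g
ΔRCF = 377,434.8 − 202,649.6 = 174,785.2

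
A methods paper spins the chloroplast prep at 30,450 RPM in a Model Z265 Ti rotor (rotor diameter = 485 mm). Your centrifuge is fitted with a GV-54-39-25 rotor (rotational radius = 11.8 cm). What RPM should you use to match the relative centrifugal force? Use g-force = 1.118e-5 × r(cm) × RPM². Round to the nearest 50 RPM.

Original rotor: r = 485 mm / 2 = 242.5 mm = 24.25 cm
RCF_original = 1.118 × 10⁻⁵ × 24.25 × (30450)² = 1.118 × 10⁻⁵ × 24.25 × 927,202,500 ≈ 251,378.5 × g
251,378.5 = 1.118 × 10⁻⁵ × 11.8 × N²
N² = 251,378.5 / (13.1924 × 10⁻⁵) = 1,905,479,670
N ≈ √1,905,479,670 ≈ 43,651.8

≈ 43650 RPM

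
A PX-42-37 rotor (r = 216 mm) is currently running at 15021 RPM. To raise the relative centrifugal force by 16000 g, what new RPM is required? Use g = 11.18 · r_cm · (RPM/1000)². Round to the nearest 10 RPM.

N₂ ≈ 17080 RPM

r = 216 mm = 21.6 cm
Current RCF = 11.18 × 21.6 × (15.021)² = 11.18 × 21.6 × 225.630441 ≈ 54,487 × g
Target RCF = 54,487 + 16,000 = 70,487 × g
(N/1000)² = 70,487 / 241.488 = 291.8861
N = 1000 × √291.8861 ≈ 17,084.7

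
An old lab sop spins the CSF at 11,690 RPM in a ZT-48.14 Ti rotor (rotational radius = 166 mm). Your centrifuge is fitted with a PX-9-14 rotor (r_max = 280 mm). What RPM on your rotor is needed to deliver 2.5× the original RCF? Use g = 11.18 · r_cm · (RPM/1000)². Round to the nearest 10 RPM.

14230 RPM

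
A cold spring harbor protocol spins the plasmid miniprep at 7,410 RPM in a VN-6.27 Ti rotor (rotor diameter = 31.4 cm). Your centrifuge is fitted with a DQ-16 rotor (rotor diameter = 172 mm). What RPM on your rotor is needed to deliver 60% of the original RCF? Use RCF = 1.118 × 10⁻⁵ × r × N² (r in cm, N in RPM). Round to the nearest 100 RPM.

Original rotor: r = 31.4 / 2 = 15.7 cm
RCF = 1.118 × 10⁻⁵ × r × N²
RCF_original = 1.118 × 10⁻⁵ × 15.7 × (7410)² = 1.118 × 10⁻⁵ × 15.7 × 54,908,100 ≈ 9,637.8 × g
Target RCF = 0.6 × 9,637.8 ≈ 5,782.7 × g
Your rotor: r = 172 mm / 2 = 86 mm = 8.6 cm
5,782.7 = 1.118 × 10⁻⁵ × 8.6 × N²
N² = 5,782.7 / (9.6148 × 10⁻⁵) = 60,143,737
N ≈ √60,143,737 ≈ 7,755.2

≈ 7800 RPM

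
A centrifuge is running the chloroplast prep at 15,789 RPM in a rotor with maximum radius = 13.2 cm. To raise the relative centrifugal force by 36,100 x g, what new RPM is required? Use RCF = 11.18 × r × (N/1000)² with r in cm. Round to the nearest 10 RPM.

N₂ ≈ 22220 RPM

Current RCF = 11.18 × 13.2 × (15.789)² = 11.18 × 13.2 × 249.292521 ≈ 36,789.6 × g
Target RCF = 36,789.6 + 36,100 = 72,889.6 × g
(N/1000)² = 72,889.6 / 147.576 = 493.9123
N = 1000 × √493.9123 ≈ 22,224.1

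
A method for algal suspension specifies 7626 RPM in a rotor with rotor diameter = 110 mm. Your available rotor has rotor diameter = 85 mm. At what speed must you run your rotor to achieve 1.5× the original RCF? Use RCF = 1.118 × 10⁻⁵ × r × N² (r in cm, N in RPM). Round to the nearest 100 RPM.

≈ 10600 RPM

Original rotor: r = 110 mm / 2 = 55 mm = 5.5 cm
RCF_original = 1.118 × 10⁻⁵ × 5.5 × (7626)² = 1.118 × 10⁻⁵ × 5.5 × 58,155,876 ≈ 3,576 × g
Target RCF = 1.5 × 3,576 ≈ 5,364 × g
Your rotor: r = 85 mm / 2 = 42.5 mm = 4.25 cm
5,364 = 1.118 × 10⁻⁵ × 4.25 × N²
N² = 5,364 / (4.7515 × 10⁻⁵) = 112,890,666
N ≈ √112,890,666 ≈ 10,625.0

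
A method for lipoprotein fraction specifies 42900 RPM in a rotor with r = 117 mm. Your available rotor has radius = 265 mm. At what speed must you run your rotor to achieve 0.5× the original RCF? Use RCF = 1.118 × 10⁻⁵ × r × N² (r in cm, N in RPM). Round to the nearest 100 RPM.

≈ 20200 RPM

Original rotor: r = 117 mm = 11.7 cm
RCF = 1.118 × 10⁻⁵ × r × N²
RCF_original = 1.118 × 10⁻⁵ × 11.7 × (42900)² = 1.118 × 10⁻⁵ × 11.7 × 1,840,410,000 ≈ 240,736.7 × g
Target RCF = 0.5 × 240,736.7 ≈ 120,368.4 × g
Your rotor: r = 265 mm = 26.5 cm
120,368.4 = 1.118 × 10⁻⁵ × 26.5 × N²
N² = 120,368.4 / (29.627 × 10⁻⁵) = 406,279,407
N ≈ √406,279,407 ≈ 20,156.4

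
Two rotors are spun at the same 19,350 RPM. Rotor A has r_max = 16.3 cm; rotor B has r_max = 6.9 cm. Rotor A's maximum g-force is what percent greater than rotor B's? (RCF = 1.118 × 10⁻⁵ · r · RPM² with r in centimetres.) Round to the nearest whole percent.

At equal RPM, RCF scales linearly with r: ratio = 16.3 / 6.9 = 2.3623.
So rotor A delivers 136.2% more g-force.

136%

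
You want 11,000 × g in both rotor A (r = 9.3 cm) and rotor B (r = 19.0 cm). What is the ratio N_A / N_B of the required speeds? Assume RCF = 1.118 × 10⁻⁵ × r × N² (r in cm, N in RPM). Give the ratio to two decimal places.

1.43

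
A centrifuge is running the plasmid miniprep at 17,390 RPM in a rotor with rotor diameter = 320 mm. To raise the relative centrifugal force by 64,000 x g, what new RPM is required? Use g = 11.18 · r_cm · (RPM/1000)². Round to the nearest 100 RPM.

r = 320 mm / 2 = 160 mm = 16 cm
Current RCF = 11.18 × 16 × (17.39)² = 11.18 × 16 × 302.4121 ≈ 54,095.5 × g
Target RCF = 54,095.5 + 64,000 = 118,095.5 × g
(N/1000)² = 118,095.5 / 178.88 = 660.194
N = 1000 × √660.194 ≈ 25,694.2

25700 RPM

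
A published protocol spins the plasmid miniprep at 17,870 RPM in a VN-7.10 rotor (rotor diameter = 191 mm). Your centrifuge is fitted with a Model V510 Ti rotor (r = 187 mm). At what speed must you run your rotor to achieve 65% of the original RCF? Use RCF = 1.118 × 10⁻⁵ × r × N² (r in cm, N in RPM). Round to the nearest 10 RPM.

10300 RPM

Original rotor: r = 191 mm / 2 = 95.5 mm = 9.55 cm
RCF_original = 1.118 × 10⁻⁵ × 9.55 × (17870)² = 1.118 × 10⁻⁵ × 9.55 × 319,336,900 ≈ 34,095.3 × g
Target RCF = 0.65 × 34,095.3 ≈ 22,161.9 × g
Your rotor: r = 187 mm = 18.7 cm
22,161.9 = 1.118 × 10⁻⁵ × 18.7 × N²
N² = 22,161.9 / (20.9066 × 10⁻⁵) = 106,004,324
N ≈ √106,004,324 ≈ 10,295.8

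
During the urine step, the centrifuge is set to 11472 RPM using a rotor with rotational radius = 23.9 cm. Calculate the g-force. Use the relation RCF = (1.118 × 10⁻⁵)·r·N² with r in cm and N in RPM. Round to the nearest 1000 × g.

RCF = 1.118 × 10⁻⁵ × r × N²
RCF = 1.118 × 10⁻⁵ × 23.9 × (11472)² = 1.118 × 10⁻⁵ × 23.9 × 131,606,784 ≈ 35,165.6 × g

35000 g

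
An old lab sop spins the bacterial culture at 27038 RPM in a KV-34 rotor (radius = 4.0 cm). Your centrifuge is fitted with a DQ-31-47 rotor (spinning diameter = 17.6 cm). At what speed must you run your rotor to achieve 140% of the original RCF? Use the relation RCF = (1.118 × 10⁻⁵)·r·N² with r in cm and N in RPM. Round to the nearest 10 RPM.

21570 RPM

RCF_original = 1.118 × 10⁻⁵ × 4 × (27038)² = 1.118 × 10⁻⁵ × 4 × 731,053,444 ≈ 32,692.7 × g
Target RCF = 1.4 × 32,692.7 ≈ 45,769.8 × g
Your rotor: r = 17.6 / 2 = 8.8 cm
45,769.8 = 1.118 × 10⁻⁵ × 8.8 × N²
N² = 45,769.8 / (9.8384 × 10⁻⁵) = 465,215,889
N ≈ √465,215,889 ≈ 21,568.9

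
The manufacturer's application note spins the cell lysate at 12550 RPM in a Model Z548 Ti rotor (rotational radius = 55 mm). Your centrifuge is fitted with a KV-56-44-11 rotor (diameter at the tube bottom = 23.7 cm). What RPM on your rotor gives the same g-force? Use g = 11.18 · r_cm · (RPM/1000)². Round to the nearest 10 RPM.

≈ 8550 RPM

Original rotor: r = 55 mm = 5.5 cm
RCF_original = 11.18 × 5.5 × (12.55)² = 11.18 × 5.5 × 157.5025 ≈ 9,684.8 × g
Your rotor: r = 23.7 / 2 = 11.85 cm
9,684.8 = 11.18 × 11.85 × (N/1000)²
(N/1000)² = 9,684.8 / 132.483 = 73.10221
N = 1000 × √73.10221 ≈ 8,550.0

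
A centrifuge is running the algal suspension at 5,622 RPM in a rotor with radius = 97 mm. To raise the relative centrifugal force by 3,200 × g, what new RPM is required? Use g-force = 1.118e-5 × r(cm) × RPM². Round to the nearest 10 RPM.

r = 97 mm = 9.7 cm
Current RCF = 1.118 × 10⁻⁵ × 9.7 × (5622)² = 1.118 × 10⁻⁵ × 9.7 × 31,606,884 ≈ 3,427.6 × g
Target RCF = 3,427.6 + 3,200 = 6,627.6 × g
N² = 6,627.6 / (10.8446 × 10⁻⁵) = 61,114,287
N ≈ √61,114,287 ≈ 7,817.6

7820 RPM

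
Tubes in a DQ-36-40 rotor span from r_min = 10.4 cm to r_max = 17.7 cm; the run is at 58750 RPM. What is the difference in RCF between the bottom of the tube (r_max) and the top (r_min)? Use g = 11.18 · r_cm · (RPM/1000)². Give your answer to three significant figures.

ΔRCF = 11.18 × (r_max − r_min) × (N/1000)² = 11.18 × 7.3 × 3,451.5625 ≈ 281,695.8

≈ 282000 × g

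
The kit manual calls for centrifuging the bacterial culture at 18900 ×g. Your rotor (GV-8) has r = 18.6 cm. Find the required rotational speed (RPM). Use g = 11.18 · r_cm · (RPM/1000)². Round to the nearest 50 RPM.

N ≈ 9550 RPM

18,900 = 11.18 × 18.6 × (N/1000)²
(N/1000)² = 18,900 / 207.948 = 90.88811
N = 1000 × √90.88811 ≈ 9,533.5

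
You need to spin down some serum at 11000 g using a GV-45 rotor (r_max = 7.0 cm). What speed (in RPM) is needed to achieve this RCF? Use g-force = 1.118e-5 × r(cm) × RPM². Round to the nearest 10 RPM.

11860 RPM

RCF = 1.118 × 10⁻⁵ × r × N²
11,000 = 1.118 × 10⁻⁵ × 7 × N²
N² = 11,000 / (7.826 × 10⁻⁵) = 140,557,117
N ≈ √140,557,117 ≈ 11,855.7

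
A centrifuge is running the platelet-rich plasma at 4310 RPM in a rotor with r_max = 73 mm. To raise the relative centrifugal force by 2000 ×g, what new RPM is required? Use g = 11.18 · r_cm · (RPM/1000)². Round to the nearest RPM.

6564 RPM

r = 73 mm = 7.3 cm
Current RCF = 11.18 × 7.3 × (4.31)² = 11.18 × 7.3 × 18.5761 ≈ 1,516.1 × g
Target RCF = 1,516.1 + 2,000 = 3,516.1 × g
(N/1000)² = 3,516.1 / 81.614 = 43.08207
N = 1000 × √43.08207 ≈ 6,563.7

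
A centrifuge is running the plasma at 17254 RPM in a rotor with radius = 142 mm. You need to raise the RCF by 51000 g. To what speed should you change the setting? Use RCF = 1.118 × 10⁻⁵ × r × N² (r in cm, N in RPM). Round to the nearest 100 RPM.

r = 142 mm = 14.2 cm
Current RCF = 1.118 × 10⁻⁵ × 14.2 × (17254)² = 1.118 × 10⁻⁵ × 14.2 × 297,700,516 ≈ 47,261.7 × g
Target RCF = 47,261.7 + 51,000 = 98,261.7 × g
N² = 98,261.7 / (15.8756 × 10⁻⁵) = 618,947,945
N ≈ √618,947,945 ≈ 24,878.7

≈ 24900 RPM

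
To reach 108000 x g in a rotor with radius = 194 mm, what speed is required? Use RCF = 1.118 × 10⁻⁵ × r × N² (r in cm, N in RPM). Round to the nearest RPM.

N ≈ 22315 RPM

r = 194 mm = 19.4 cm
108,000 = 1.118 × 10⁻⁵ × 19.4 × N²
N² = 108,000 / (21.6892 × 10⁻⁵) = 497,943,677
N ≈ √497,943,677 ≈ 22,314.7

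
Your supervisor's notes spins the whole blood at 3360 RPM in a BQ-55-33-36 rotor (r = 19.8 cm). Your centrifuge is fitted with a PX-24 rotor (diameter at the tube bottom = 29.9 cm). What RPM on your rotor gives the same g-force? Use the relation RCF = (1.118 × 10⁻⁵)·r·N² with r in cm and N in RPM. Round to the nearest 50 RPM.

3850 RPM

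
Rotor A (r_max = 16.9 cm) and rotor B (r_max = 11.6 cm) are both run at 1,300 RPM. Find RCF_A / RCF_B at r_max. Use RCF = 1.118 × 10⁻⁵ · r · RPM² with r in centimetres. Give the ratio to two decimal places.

At fixed N, RCF ∝ r, so RCF_A/RCF_B = r_A/r_B = 16.9 / 11.6 = 1.4569.

1.46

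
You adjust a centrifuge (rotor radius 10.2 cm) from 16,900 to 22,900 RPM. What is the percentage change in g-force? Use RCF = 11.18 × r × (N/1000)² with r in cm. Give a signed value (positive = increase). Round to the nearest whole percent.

+84%

RCF ∝ N², so the ratio is (22900/16900)² = (1.355030)² = 1.8361.
Change = 1.8361 − 1 = +0.8361 → +83.6%.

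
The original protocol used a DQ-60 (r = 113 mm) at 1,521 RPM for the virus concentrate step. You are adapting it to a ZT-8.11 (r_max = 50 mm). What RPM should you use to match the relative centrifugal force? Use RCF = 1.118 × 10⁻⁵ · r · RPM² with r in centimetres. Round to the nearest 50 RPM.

≈ 2300 RPM

Original rotor: r = 113 mm = 11.3 cm
RCF_original = 1.118 × 10⁻⁵ × 11.3 × (1521)² = 1.118 × 10⁻⁵ × 11.3 × 2,313,441 ≈ 292.3 × g
Your rotor: r = 50 mm = 5.0 cm
292.3 = 1.118 × 10⁻⁵ × 5 × N²
N² = 292.3 / (5.59 × 10⁻⁵) = 5,228,980
N ≈ √5,228,980 ≈ 2,286.7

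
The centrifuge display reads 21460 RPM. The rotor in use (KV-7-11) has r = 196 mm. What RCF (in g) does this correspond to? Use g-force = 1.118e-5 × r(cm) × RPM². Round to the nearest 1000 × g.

101000 g

r = 196 mm = 19.6 cm
RCF = 1.118 × 10⁻⁵ × r × N²
RCF = 1.118 × 10⁻⁵ × 19.6 × (21460)² = 1.118 × 10⁻⁵ × 19.6 × 460,531,600 ≈ 100,915.4 × g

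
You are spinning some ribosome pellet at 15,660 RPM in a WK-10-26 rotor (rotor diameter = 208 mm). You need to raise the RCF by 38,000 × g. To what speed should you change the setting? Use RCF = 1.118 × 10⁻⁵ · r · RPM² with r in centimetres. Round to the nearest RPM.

23918 RPM

r = 208 mm / 2 = 104 mm = 10.4 cm
Current RCF = 1.118 × 10⁻⁵ × 10.4 × (15660)² = 1.118 × 10⁻⁵ × 10.4 × 245,235,600 ≈ 28,514 × g
Target RCF = 28,514 + 38,000 = 66,514 × g
N² = 66,514 / (11.6272 × 10⁻⁵) = 572,055,181
N ≈ √572,055,181 ≈ 23,917.7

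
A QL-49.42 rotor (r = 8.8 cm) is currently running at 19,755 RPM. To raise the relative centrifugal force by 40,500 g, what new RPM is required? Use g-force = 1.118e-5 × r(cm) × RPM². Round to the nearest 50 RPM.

Current RCF = 1.118 × 10⁻⁵ × 8.8 × (19755)² = 1.118 × 10⁻⁵ × 8.8 × 390,260,025 ≈ 38,395.3 × g
Target RCF = 38,395.3 + 40,500 = 78,895.3 × g
N² = 78,895.3 / (9.8384 × 10⁻⁵) = 801,911,896
N ≈ √801,911,896 ≈ 28,318.0

28300 RPM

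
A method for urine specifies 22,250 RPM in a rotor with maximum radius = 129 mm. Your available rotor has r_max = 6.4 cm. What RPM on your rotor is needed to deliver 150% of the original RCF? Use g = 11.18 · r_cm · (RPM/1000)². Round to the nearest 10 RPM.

38690 RPM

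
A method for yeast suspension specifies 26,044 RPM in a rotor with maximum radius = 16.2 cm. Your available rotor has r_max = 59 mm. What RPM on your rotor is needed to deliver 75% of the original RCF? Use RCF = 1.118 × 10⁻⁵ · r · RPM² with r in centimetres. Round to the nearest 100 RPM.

≈ 37400 RPM

RCF_original = 1.118 × 10⁻⁵ × 16.2 × (26044)² = 1.118 × 10⁻⁵ × 16.2 × 678,289,936 ≈ 122,849.2 × g
Target RCF = 0.75 × 122,849.2 ≈ 92,136.9 × g
Your rotor: r = 59 mm = 5.9 cm
92,136.9 = 1.118 × 10⁻⁵ × 5.9 × N²
N² = 92,136.9 / (6.5962 × 10⁻⁵) = 1,396,817,865
N ≈ √1,396,817,865 ≈ 37,374.0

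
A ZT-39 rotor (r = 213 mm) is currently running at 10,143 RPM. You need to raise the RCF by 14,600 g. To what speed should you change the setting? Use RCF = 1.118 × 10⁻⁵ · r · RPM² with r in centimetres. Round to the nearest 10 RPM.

N₂ ≈ 12810 RPM

r = 213 mm = 21.3 cm
Current RCF = 1.118 × 10⁻⁵ × 21.3 × (10143)² = 1.118 × 10⁻⁵ × 21.3 × 102,880,449 ≈ 24,499.3 × g
Target RCF = 24,499.3 + 14,600 = 39,099.3 × g
N² = 39,099.3 / (23.8134 × 10⁻⁵) = 164,190,330
N ≈ √164,190,330 ≈ 12,813.7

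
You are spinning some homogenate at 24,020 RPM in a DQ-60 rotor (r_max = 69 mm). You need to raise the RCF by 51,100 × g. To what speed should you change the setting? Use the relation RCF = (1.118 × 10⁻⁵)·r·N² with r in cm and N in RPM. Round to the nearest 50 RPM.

≈ 35200 RPM

r = 69 mm = 6.9 cm
Current RCF = 1.118 × 10⁻⁵ × 6.9 × (24020)² = 1.118 × 10⁻⁵ × 6.9 × 576,960,400 ≈ 44,507.9 × g
Target RCF = 44,507.9 + 51,100 = 95,607.9 × g
N² = 95,607.9 / (7.7142 × 10⁻⁵) = 1,239,375,438
N ≈ √1,239,375,438 ≈ 35,204.8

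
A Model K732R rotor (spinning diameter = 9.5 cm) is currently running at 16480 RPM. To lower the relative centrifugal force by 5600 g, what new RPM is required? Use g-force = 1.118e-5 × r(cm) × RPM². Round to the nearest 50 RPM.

12900 RPM

r = 9.5 / 2 = 4.75 cm
Current RCF = 1.118 × 10⁻⁵ × 4.75 × (16480)² = 1.118 × 10⁻⁵ × 4.75 × 271,590,400 ≈ 14,422.8 × g
Target RCF = 14,422.8 − 5,600 = 8,822.8 × g
N² = 8,822.8 / (5.3105 × 10⁻⁵) = 166,138,782
N ≈ √166,138,782 ≈ 12,889.5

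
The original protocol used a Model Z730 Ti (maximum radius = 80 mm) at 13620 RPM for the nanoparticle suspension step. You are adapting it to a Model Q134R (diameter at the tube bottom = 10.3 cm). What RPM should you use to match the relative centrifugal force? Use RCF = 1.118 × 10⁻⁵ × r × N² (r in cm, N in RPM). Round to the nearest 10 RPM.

Original rotor: r = 80 mm = 8.0 cm
RCF_original = 1.118 × 10⁻⁵ × 8 × (13620)² = 1.118 × 10⁻⁵ × 8 × 185,504,400 ≈ 16,591.5 × g
Your rotor: r = 10.3 / 2 = 5.15 cm
16,591.5 = 1.118 × 10⁻⁵ × 5.15 × N²
N² = 16,591.5 / (5.7577 × 10⁻⁵) = 288,161,940
N ≈ √288,161,940 ≈ 16,975.3

16980 RPM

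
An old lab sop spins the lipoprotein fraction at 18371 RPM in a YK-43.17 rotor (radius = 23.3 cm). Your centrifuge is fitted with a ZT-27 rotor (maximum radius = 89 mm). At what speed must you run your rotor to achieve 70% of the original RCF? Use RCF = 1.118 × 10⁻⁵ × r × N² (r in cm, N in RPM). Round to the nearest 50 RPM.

24850 RPM

RCF = 1.118 × 10⁻⁵ × r × N²
RCF_original = 1.118 × 10⁻⁵ × 23.3 × (18371)² = 1.118 × 10⁻⁵ × 23.3 × 337,493,641 ≈ 87,915.1 × g
Target RCF = 0.7 × 87,915.1 ≈ 61,540.6 × g
Your rotor: r = 89 mm = 8.9 cm
61,540.6 = 1.118 × 10⁻⁵ × 8.9 × N²
N² = 61,540.6 / (9.9502 × 10⁻⁵) = 618,486,061
N ≈ √618,486,061 ≈ 24,869.4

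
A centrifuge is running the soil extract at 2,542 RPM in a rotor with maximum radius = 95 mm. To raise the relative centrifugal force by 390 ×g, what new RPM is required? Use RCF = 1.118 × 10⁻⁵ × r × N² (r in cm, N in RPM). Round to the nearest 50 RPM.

N₂ ≈ 3200 RPM

r = 95 mm = 9.5 cm
Current RCF = 1.118 × 10⁻⁵ × 9.5 × (2542)² = 1.118 × 10⁻⁵ × 9.5 × 6,461,764 ≈ 686.3 × g
Target RCF = 686.3 + 390 = 1,076.3 × g
N² = 1,076.3 / (10.621 × 10⁻⁵) = 10,133,697
N ≈ √10,133,697 ≈ 3,183.3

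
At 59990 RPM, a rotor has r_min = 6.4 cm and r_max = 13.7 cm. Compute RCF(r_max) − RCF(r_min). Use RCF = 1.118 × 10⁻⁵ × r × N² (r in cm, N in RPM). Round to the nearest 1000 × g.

ΔRCF ≈ 294000 × g

RCF_max = 1.118 × 10⁻⁵ × 13.7 × (59990)² = 1.118 × 10⁻⁵ × 13.7 × 3,598,800,100 ≈ 551,213.8 × g
RCF_min = 1.118 × 10⁻⁵ × 6.4 × (59990)² = 1.118 × 10⁻⁵ × 6.4 × 3,598,800,100 ≈ 257,501.3 × g
ΔRCF = 551,213.8 − 257,501.3 = 293,712.5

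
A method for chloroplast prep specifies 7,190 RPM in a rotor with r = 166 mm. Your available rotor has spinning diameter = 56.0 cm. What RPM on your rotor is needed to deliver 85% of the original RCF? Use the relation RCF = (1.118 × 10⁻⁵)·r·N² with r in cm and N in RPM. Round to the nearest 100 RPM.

Original rotor: r = 166 mm = 16.6 cm
RCF_original = 1.118 × 10⁻⁵ × 16.6 × (7190)² = 1.118 × 10⁻⁵ × 16.6 × 51,696,100 ≈ 9,594.2 × g
Target RCF = 0.85 × 9,594.2 ≈ 8,155.1 × g
Your rotor: r = 56.0 / 2 = 28 cm
8,155.1 = 1.118 × 10⁻⁵ × 28 × N²
N² = 8,155.1 / (31.304 × 10⁻⁵) = 26,051,303
N ≈ √26,051,303 ≈ 5,104.0

5100 RPM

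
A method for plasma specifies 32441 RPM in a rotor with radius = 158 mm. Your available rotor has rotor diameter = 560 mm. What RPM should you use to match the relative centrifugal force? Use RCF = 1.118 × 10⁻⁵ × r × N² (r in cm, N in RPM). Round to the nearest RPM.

≈ 24369 RPM

Original rotor: r = 158 mm = 15.8 cm
RCF_original = 1.118 × 10⁻⁵ × 15.8 × (32441)² = 1.118 × 10⁻⁵ × 15.8 × 1,052,418,481 ≈ 185,903.4 × g
Your rotor: r = 560 mm / 2 = 280 mm = 28 cm
185,903.4 = 1.118 × 10⁻⁵ × 28 × N²
N² = 185,903.4 / (31.304 × 10⁻⁵) = 593,864,682
N ≈ √593,864,682 ≈ 24,369.3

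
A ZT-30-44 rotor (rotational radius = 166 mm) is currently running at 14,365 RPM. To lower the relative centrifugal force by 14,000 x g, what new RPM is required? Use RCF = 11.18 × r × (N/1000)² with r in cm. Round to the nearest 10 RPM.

r = 166 mm = 16.6 cm
Current RCF = 11.18 × 16.6 × (14.365)² = 11.18 × 16.6 × 206.353225 ≈ 38,296.7 × g
Target RCF = 38,296.7 − 14,000 = 24,296.7 × g
(N/1000)² = 24,296.7 / 185.588 = 130.9174
N = 1000 × √130.9174 ≈ 11,441.9

≈ 11440 RPM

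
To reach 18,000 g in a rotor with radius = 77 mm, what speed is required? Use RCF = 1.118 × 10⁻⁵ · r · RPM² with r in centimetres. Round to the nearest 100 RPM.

14500 RPM

r = 77 mm = 7.7 cm
RCF = 1.118 × 10⁻⁵ × r × N²
18,000 = 1.118 × 10⁻⁵ × 7.7 × N²
N² = 18,000 / (8.6086 × 10⁻⁵) = 209,093,232
N ≈ √209,093,232 ≈ 14,460.1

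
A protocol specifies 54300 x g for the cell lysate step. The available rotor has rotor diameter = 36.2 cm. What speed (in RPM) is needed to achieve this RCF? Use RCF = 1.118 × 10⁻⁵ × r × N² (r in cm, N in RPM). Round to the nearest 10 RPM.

16380 RPM

r = 36.2 / 2 = 18.1 cm
54,300 = 1.118 × 10⁻⁵ × 18.1 × N²
N² = 54,300 / (20.2358 × 10⁻⁵) = 268,336,315
N ≈ √268,336,315 ≈ 16,381.0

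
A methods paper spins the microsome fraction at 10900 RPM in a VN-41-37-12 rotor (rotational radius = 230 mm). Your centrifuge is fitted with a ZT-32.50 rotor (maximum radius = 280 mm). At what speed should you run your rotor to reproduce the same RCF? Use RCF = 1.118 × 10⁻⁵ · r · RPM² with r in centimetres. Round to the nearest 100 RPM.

Original rotor: r = 230 mm = 23.0 cm
RCF = 1.118 × 10⁻⁵ × r × N²
RCF_original = 1.118 × 10⁻⁵ × 23 × (10900)² = 1.118 × 10⁻⁵ × 23 × 118,810,000 ≈ 30,550.8 × g
Your rotor: r = 280 mm = 28.0 cm
30,550.8 = 1.118 × 10⁻⁵ × 28 × N²
N² = 30,550.8 / (31.304 × 10⁻⁵) = 97,593,918
N ≈ √97,593,918 ≈ 9,879.0

9900 RPM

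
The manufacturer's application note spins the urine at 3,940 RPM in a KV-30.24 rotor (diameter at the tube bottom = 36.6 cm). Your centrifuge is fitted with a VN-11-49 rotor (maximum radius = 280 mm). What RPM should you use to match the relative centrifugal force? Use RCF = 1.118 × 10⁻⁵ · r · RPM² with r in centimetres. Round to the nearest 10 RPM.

Original rotor: r = 36.6 / 2 = 18.3 cm
RCF_original = 1.118 × 10⁻⁵ × 18.3 × (3940)² = 1.118 × 10⁻⁵ × 18.3 × 15,523,600 ≈ 3,176 × g
Your rotor: r = 280 mm = 28.0 cm
3,176 = 1.118 × 10⁻⁵ × 28 × N²
N² = 3,176 / (31.304 × 10⁻⁵) = 10,145,668
N ≈ √10,145,668 ≈ 3,185.2

≈ 3190 RPM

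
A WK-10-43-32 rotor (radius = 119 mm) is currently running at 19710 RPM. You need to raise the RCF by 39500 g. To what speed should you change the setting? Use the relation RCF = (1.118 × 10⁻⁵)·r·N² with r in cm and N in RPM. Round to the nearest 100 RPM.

26200 RPM

r = 119 mm = 11.9 cm
Current RCF = 1.118 × 10⁻⁵ × 11.9 × (19710)² = 1.118 × 10⁻⁵ × 11.9 × 388,484,100 ≈ 51,684.7 × g
Target RCF = 51,684.7 + 39,500 = 91,184.7 × g
N² = 91,184.7 / (13.3042 × 10⁻⁵) = 685,382,811
N ≈ √685,382,811 ≈ 26,179.8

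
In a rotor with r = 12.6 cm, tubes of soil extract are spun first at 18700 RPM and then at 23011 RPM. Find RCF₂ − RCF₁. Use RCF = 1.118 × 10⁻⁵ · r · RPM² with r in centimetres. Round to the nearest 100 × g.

25300 x g

RCF₁ = 1.118 × 10⁻⁵ × 12.6 × (18700)² = 1.118 × 10⁻⁵ × 12.6 × 349,690,000 ≈ 49,260.1 × g
RCF₂ = 1.118 × 10⁻⁵ × 12.6 × (23011)² = 1.118 × 10⁻⁵ × 12.6 × 529,506,121 ≈ 74,590.5 × g
Increase = 74,590.5 − 49,260.1 = 25,330.4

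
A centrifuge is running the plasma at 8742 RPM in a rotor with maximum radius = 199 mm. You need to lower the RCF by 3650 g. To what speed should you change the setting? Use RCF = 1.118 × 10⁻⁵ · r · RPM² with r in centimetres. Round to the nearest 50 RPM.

r = 199 mm = 19.9 cm
Current RCF = 1.118 × 10⁻⁵ × 19.9 × (8742)² = 1.118 × 10⁻⁵ × 19.9 × 76,422,564 ≈ 17,002.6 × g
Target RCF = 17,002.6 − 3,650 = 13,352.6 × g
N² = 13,352.6 / (22.2482 × 10⁻⁵) = 60,016,541
N ≈ √60,016,541 ≈ 7,747.0

N₂ ≈ 7750 RPM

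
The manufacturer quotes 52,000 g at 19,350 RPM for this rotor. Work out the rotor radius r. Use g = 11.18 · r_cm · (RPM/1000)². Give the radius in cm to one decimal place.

r ≈ 12.4 cm

52000 = 11.18 × r × (19.35)²
r = 52000 / (11.18 × 374.4225) = 52000 / 4186.044 ≈ 12.422 cm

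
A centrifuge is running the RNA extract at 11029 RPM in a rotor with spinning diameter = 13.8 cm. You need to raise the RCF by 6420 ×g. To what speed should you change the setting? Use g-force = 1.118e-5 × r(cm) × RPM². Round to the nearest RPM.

r = 13.8 / 2 = 6.9 cm
Current RCF = 1.118 × 10⁻⁵ × 6.9 × (11029)² = 1.118 × 10⁻⁵ × 6.9 × 121,638,841 ≈ 9,383.5 × g
Target RCF = 9,383.5 + 6,420 = 15,803.5 × g
N² = 15,803.5 / (7.7142 × 10⁻⁵) = 204,862,461
N ≈ √204,862,461 ≈ 14,313.0

≈ 14313 RPM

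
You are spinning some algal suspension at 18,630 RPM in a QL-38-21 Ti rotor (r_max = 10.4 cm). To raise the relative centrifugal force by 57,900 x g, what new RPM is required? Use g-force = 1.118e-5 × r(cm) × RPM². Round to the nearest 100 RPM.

Current RCF = 1.118 × 10⁻⁵ × 10.4 × (18630)² = 1.118 × 10⁻⁵ × 10.4 × 347,076,900 ≈ 40,355.3 × g
Target RCF = 40,355.3 + 57,900 = 98,255.3 × g
N² = 98,255.3 / (11.6272 × 10⁻⁵) = 845,046,959
N ≈ √845,046,959 ≈ 29,069.7

N₂ ≈ 29100 RPM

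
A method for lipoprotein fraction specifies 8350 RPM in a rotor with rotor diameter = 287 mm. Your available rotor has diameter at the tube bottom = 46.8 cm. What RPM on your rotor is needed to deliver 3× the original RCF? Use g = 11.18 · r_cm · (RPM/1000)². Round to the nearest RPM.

≈ 11326 RPM

Original rotor: r = 287 mm / 2 = 143.5 mm = 14.35 cm
RCF_original = 11.18 × 14.35 × (8.35)² = 11.18 × 14.35 × 69.7225 ≈ 11,185.8 × g
Target RCF = 3 × 11,185.8 ≈ 33,557.4 × g
Your rotor: r = 46.8 / 2 = 23.4 cm
33,557.4 = 11.18 × 23.4 × (N/1000)²
(N/1000)² = 33,557.4 / 261.612 = 128.2716
N = 1000 × √128.2716 ≈ 11,325.7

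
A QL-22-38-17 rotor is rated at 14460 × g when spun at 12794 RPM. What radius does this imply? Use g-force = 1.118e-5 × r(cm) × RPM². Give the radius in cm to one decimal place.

≈ 7.9 cm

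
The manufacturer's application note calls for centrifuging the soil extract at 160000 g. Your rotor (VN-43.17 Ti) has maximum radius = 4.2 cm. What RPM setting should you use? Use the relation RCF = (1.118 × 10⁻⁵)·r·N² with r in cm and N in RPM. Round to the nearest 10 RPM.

58370 RPM

160,000 = 1.118 × 10⁻⁵ × 4.2 × N²
N² = 160,000 / (4.6956 × 10⁻⁵) = 3,407,445,268
N ≈ √3,407,445,268 ≈ 58,373.3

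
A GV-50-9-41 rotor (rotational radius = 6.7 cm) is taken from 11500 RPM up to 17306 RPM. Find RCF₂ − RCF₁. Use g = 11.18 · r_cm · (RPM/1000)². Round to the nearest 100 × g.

≈ 12500 g

RCF₁ = 11.18 × 6.7 × (11.5)² = 11.18 × 6.7 × 132.25 ≈ 9,906.3 × g
RCF₂ = 11.18 × 6.7 × (17.306)² = 11.18 × 6.7 × 299.497636 ≈ 22,434.2 × g
Increase = 22,434.2 − 9,906.3 = 12,527.9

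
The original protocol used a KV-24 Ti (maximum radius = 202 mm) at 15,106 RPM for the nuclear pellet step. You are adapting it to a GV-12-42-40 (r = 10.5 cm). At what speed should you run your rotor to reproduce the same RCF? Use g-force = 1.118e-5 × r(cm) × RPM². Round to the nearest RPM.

Original rotor: r = 202 mm = 20.2 cm
RCF_original = 1.118 × 10⁻⁵ × 20.2 × (15106)² = 1.118 × 10⁻⁵ × 20.2 × 228,191,236 ≈ 51,533.8 × g
51,533.8 = 1.118 × 10⁻⁵ × 10.5 × N²
N² = 51,533.8 / (11.739 × 10⁻⁵) = 438,996,507
N ≈ √438,996,507 ≈ 20,952.2

20952 RPM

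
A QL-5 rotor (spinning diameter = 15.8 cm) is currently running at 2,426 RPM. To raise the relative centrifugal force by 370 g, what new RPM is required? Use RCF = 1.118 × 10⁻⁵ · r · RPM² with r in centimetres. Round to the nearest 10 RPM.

≈ 3170 RPM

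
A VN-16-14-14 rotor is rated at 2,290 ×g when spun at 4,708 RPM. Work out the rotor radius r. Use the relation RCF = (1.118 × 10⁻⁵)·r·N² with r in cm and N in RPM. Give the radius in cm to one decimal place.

2290 = 1.118 × 10⁻⁵ × r × (4708)²
r = 2290 / (1.118 × 10⁻⁵ × 22,165,264) = 2290 / 247.8077 ≈ 9.241 cm

≈ 9.2 cm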